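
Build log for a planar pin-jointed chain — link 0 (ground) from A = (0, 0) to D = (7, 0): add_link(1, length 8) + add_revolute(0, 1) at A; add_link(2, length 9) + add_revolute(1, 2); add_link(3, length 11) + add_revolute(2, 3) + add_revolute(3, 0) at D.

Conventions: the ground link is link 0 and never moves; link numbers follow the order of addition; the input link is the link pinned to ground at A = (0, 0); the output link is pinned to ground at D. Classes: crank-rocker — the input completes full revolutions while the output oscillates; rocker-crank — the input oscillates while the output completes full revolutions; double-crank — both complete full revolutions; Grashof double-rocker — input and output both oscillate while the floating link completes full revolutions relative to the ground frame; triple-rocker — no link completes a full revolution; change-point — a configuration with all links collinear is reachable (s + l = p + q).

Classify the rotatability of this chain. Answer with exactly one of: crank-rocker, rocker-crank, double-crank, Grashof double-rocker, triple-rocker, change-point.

lengths: ground=7, input=8, coupler=9, output=11
sorted: s=7 (shortest), l=11 (longest), p+q=17
s + l = 18 vs p + q = 17
s + l > p + q → non-Grashof → no link fully rotates → triple-rocker

triple-rocker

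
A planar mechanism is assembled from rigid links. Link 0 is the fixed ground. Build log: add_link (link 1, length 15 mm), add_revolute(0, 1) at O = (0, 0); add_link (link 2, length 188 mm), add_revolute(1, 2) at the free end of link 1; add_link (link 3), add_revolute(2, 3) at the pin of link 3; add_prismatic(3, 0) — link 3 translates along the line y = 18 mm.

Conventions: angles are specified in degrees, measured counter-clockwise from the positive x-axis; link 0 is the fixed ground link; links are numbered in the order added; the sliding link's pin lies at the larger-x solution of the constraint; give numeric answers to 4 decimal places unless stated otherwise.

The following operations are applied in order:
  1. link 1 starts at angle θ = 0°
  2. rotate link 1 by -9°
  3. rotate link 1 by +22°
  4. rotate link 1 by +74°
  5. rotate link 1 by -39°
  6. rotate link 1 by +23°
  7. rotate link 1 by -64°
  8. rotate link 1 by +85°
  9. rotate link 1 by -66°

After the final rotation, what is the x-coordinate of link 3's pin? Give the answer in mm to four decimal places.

geometry: r = 15 mm, L = 188 mm, e = 18 mm; θ starts at 0°
rotate link 1 by -9°: θ ← 0° -9° = -9°
rotate link 1 by +22°: θ ← -9° +22° = 13°
rotate link 1 by +74°: θ ← 13° +74° = 87°
rotate link 1 by -39°: θ ← 87° -39° = 48°
rotate link 1 by +23°: θ ← 48° +23° = 71°
rotate link 1 by -64°: θ ← 71° -64° = 7°
rotate link 1 by +85°: θ ← 7° +85° = 92°
rotate link 1 by -66°: θ ← 92° -66° = 26°
crank pin P = (r cos θ, r sin θ) = (13.481911, 6.575567)
h = r sin θ − e = 6.575567 − 18 = -11.424433
x = r cos θ + √(L² − h²) = 13.481911 + 187.652557 = 201.134468

201.1345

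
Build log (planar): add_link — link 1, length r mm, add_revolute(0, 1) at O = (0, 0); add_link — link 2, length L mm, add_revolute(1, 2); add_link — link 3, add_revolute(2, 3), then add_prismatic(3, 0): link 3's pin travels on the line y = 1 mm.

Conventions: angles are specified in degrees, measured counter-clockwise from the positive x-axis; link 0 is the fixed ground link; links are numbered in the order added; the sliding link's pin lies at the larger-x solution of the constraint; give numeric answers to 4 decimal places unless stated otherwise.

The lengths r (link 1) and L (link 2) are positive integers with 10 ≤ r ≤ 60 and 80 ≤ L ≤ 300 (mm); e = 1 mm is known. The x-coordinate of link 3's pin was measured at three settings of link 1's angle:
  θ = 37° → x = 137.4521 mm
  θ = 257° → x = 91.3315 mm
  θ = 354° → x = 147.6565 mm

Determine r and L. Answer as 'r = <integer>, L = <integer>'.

constraint per measurement: (x − r cos θ)² + (r sin θ − e)² = L²
subtracting the θ₁ and θ₂ equations cancels the r² and L² terms:
r = (x₁² − x₂²) / (2[(x₁cos θ₁ + e sin θ₁) − (x₂cos θ₂ + e sin θ₂)]) = 40.0000 → r = 40
L² = (x₁ − r cos θ₁)² + (r sin θ₁ − e)² = 11664.0044 → L = 108.0000 → L = 108
check at θ₃=354°: x = 147.6565 (printed 147.6565) ✓

r = 40, L = 108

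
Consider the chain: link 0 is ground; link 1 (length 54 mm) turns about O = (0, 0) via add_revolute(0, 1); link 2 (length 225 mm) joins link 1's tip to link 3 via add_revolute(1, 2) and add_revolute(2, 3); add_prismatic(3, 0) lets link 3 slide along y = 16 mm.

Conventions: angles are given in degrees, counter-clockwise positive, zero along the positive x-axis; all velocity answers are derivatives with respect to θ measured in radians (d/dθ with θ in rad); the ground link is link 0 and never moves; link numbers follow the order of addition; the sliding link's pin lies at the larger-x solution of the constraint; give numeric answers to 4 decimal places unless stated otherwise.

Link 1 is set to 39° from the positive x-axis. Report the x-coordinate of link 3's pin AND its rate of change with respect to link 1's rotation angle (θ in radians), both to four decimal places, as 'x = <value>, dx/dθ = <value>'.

geometry: r = 54 mm, L = 225 mm, e = 16 mm
crank pin P = (r cos θ, r sin θ) = (41.965882, 33.983301)
h = r sin θ − e = 33.983301 − 16 = 17.983301
x = r cos θ + √(L² − h²) = 41.965882 + 224.280184 = 266.246066
dx/dθ = −r sin θ − h·r cos θ/√(L² − h²) (θ in radians; h = 17.983301) = -37.348222

x = 266.2461, dx/dθ = -37.3482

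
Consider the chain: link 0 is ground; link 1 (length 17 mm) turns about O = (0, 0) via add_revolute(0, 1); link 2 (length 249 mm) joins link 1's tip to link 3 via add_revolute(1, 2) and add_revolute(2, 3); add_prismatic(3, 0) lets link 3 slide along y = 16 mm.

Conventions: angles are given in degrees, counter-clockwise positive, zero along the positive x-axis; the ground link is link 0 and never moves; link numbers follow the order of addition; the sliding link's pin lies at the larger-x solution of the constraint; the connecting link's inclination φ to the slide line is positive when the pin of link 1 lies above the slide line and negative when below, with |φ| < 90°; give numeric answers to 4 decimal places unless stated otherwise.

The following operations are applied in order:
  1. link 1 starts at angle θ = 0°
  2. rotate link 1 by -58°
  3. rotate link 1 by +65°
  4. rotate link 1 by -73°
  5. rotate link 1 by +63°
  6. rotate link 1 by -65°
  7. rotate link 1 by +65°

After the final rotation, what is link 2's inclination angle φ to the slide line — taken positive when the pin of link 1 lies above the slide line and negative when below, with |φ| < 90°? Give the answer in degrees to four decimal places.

geometry: r = 17 mm, L = 249 mm, e = 16 mm; θ starts at 0°
rotate link 1 by -58°: θ ← 0° -58° = -58°
rotate link 1 by +65°: θ ← -58° +65° = 7°
rotate link 1 by -73°: θ ← 7° -73° = -66°
rotate link 1 by +63°: θ ← -66° +63° = -3°
rotate link 1 by -65°: θ ← -3° -65° = -68°
rotate link 1 by +65°: θ ← -68° +65° = -3°
h = r sin θ − e = -0.889711 − 16 = -16.889711
sin φ = h / L = -16.889711 / 249 = -0.06783017
φ = arcsin(-0.06783017) = -3.889369°

-3.8894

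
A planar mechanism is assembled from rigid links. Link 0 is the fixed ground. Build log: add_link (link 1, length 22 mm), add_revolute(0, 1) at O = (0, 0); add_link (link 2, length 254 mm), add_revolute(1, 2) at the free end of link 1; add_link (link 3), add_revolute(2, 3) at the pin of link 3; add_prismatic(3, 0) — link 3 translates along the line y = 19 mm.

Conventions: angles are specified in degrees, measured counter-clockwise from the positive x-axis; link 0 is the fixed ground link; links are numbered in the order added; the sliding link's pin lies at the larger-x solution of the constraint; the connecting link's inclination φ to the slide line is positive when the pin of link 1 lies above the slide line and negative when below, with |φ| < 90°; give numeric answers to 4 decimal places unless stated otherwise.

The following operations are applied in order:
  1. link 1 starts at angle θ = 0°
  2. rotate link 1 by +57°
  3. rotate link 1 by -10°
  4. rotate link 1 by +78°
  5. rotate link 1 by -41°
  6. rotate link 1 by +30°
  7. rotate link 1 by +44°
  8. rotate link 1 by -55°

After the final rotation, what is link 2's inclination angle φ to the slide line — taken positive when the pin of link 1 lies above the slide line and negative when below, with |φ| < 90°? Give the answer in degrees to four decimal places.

geometry: r = 22 mm, L = 254 mm, e = 19 mm; θ starts at 0°
rotate link 1 by +57°: θ ← 0° +57° = 57°
rotate link 1 by -10°: θ ← 57° -10° = 47°
rotate link 1 by +78°: θ ← 47° +78° = 125°
rotate link 1 by -41°: θ ← 125° -41° = 84°
rotate link 1 by +30°: θ ← 84° +30° = 114°
rotate link 1 by +44°: θ ← 114° +44° = 158°
rotate link 1 by -55°: θ ← 158° -55° = 103°
h = r sin θ − e = 21.436141 − 19 = 2.436141
sin φ = h / L = 2.436141 / 254 = 0.00959111
φ = arcsin(0.00959111) = 0.549538°

0.5495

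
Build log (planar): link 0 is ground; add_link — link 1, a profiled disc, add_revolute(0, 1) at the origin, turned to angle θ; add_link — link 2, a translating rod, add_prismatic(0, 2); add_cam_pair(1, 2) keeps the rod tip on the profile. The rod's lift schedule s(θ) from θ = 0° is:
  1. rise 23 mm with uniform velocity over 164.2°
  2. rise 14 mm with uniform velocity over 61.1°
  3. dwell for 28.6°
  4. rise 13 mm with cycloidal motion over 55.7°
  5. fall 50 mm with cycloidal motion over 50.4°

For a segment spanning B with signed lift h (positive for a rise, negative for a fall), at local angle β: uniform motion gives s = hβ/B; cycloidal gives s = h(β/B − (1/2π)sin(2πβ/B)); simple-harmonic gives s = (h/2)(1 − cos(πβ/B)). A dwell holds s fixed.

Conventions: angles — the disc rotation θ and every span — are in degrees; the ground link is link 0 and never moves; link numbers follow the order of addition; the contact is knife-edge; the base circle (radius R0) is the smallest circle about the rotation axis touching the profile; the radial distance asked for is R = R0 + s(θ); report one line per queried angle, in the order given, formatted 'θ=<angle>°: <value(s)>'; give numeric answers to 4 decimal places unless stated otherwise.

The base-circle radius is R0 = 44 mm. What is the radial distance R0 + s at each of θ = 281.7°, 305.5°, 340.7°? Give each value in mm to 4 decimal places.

seg 1 [0°–164.2°] uniform, h=23: full span → s += 23 → s = 23.0000
seg 2 [164.2°–225.3°] uniform, h=14: full span → s += 14 → s = 37.0000
seg 3 [225.3°–253.9°] dwell: s stays 37.0000
seg 4 [253.9°–309.6°] cycloidal, h=13: θ=281.7° here. β=27.8, B=55.7. 13·(0.4991 − sin(2π·0.4991)/(2π)) = 6.4767 → s = 43.4767
seg 4 [253.9°–309.6°] cycloidal, h=13: θ=305.5° here. β=51.6, B=55.7. 13·(0.9264 − sin(2π·0.9264)/(2π)) = 12.9662 → s = 49.9662
seg 4 [253.9°–309.6°] cycloidal, h=13: full span → s += 13 → s = 50.0000
seg 5 [309.6°–360°] cycloidal, h=-50: θ=340.7° here. β=31.1, B=50.4. -50·(0.6171 − sin(2π·0.6171)/(2π)) = -36.1927 → s = 13.8073
θ=281.7°: R = R0 + s = 44 + 43.4767 = 87.4767
θ=305.5°: R = R0 + s = 44 + 49.9662 = 93.9662
θ=340.7°: R = R0 + s = 44 + 13.8073 = 57.8073

θ=281.7°: 87.4767
θ=305.5°: 93.9662
θ=340.7°: 57.8073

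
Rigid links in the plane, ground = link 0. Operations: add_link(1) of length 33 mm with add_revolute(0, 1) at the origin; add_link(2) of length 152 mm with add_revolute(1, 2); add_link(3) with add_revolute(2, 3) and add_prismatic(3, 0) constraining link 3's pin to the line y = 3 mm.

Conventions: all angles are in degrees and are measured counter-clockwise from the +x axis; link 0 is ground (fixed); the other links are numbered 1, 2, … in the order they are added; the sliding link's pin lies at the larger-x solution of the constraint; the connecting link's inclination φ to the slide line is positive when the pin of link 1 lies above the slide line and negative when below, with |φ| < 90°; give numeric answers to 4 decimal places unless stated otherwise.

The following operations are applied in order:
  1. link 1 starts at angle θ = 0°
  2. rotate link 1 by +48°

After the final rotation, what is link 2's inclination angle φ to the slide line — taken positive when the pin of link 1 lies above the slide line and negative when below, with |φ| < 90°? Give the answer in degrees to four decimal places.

geometry: r = 33 mm, L = 152 mm, e = 3 mm; θ starts at 0°
rotate link 1 by +48°: θ ← 0° +48° = 48°
h = r sin θ − e = 24.523779 − 3 = 21.523779
sin φ = h / L = 21.523779 / 152 = 0.14160381
φ = arcsin(0.14160381) = 8.140663°

8.1407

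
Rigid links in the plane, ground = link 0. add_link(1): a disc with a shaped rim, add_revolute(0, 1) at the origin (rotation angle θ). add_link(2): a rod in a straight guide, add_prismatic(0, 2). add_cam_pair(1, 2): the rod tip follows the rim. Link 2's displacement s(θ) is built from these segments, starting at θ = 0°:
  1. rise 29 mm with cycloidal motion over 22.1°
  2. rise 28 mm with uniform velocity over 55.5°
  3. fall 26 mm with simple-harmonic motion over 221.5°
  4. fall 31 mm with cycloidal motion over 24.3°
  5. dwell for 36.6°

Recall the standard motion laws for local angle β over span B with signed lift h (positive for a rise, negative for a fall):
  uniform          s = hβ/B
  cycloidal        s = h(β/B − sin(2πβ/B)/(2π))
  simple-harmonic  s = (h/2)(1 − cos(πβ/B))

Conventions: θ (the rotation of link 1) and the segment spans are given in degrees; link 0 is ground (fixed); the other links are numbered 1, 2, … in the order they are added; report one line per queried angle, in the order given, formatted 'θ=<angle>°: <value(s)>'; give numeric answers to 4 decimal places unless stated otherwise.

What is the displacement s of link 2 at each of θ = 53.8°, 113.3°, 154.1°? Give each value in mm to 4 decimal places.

segment 1 (0° to 22.1°, cycloidal, h = 29) is passed completely: s = 0.0000 + (29) = 29.0000
θ = 53.8° falls in segment 2 (22.1° to 77.6°, uniform, h = 28): β = 53.8 − 22.1 = 31.7°, B = 55.5°; Δs = 28·31.7/55.5 = 15.9928; s = 29.0000 + 15.9928 = 44.9928
segment 2 (22.1° to 77.6°, uniform, h = 28) is passed completely: s = 29.0000 + (28) = 57.0000
θ = 113.3° falls in segment 3 (77.6° to 299.1°, simple-harmonic, h = -26): β = 113.3 − 77.6 = 35.7°, B = 221.5°; Δs = -26/2·(1 − cos(π·0.1612)) = -1.6312; s = 57.0000 − 1.6312 = 55.3688
θ = 154.1° falls in segment 3 (77.6° to 299.1°, simple-harmonic, h = -26): β = 154.1 − 77.6 = 76.5°, B = 221.5°; Δs = -26/2·(1 − cos(π·0.3454)) = -6.9304; s = 57.0000 − 6.9304 = 50.0696

θ=53.8°: 44.9928
θ=113.3°: 55.3688
θ=154.1°: 50.0696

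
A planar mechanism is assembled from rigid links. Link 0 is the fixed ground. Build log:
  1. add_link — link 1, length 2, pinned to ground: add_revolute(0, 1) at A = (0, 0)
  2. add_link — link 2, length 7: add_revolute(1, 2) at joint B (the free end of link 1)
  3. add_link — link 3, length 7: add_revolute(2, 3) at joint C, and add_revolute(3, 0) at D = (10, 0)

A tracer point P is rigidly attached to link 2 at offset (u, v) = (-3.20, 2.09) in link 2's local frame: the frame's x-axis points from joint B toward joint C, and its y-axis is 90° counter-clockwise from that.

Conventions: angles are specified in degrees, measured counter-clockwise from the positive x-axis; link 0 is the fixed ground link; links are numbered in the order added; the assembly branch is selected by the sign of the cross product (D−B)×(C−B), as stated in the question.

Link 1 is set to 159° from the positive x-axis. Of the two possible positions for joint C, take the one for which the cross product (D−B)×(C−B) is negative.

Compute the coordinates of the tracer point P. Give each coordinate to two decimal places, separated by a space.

A=(0,0), D=(10.00,0)
B = A + 2.00·(cos159°, sin159°) = (-1.8672, 0.7167)
|BD| = 11.8888
circle(B,7.00) ∩ circle(D,7.00): a=5.9444, h=3.6965
  candidates: C₊=(4.2893,4.0482) cross=43.947; C₋=(3.8436,-3.3314) cross=-43.947
  branch - wants cross < 0 → take C=(3.8436,-3.3314) (cross=-43.947)
ex = (C−B)/|BC| = (0.8158,-0.5783); ey = (0.5783,0.8158)
P = B + -3.20·ex + 2.09·ey = (-3.2691,4.2724)

-3.27 4.27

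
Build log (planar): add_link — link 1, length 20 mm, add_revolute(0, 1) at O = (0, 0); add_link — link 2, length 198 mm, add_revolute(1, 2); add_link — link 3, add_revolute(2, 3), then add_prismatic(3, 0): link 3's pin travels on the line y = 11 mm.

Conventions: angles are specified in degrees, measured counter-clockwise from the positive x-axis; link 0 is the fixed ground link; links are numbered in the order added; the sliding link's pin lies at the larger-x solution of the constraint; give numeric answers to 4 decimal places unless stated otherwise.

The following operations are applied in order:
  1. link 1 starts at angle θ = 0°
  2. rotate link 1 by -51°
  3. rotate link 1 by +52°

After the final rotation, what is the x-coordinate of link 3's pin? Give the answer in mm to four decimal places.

geometry: r = 20 mm, L = 198 mm, e = 11 mm; θ starts at 0°
rotate link 1 by -51°: θ ← 0° -51° = -51°
rotate link 1 by +52°: θ ← -51° +52° = 1°
crank pin P = (r cos θ, r sin θ) = (19.996954, 0.349048)
h = r sin θ − e = 0.349048 − 11 = -10.650952
x = r cos θ + √(L² − h²) = 19.996954 + 197.713321 = 217.710275

217.7103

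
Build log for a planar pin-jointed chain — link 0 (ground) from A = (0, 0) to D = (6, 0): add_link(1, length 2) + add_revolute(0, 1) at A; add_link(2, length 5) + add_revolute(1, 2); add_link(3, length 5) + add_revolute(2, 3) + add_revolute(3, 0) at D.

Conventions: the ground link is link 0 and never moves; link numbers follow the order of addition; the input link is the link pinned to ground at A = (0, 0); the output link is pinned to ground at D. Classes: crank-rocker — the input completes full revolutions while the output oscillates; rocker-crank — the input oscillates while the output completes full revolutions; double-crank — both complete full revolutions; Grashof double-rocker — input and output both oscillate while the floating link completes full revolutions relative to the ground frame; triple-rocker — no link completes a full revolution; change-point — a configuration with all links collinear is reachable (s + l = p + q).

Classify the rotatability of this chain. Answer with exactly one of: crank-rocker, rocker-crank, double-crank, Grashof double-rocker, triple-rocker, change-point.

lengths: ground=6, input=2, coupler=5, output=5
sorted: s=2 (shortest), l=6 (longest), p+q=10
s + l = 8 vs p + q = 10
s + l < p + q (Grashof) with shortest = input link → crank-rocker

crank-rocker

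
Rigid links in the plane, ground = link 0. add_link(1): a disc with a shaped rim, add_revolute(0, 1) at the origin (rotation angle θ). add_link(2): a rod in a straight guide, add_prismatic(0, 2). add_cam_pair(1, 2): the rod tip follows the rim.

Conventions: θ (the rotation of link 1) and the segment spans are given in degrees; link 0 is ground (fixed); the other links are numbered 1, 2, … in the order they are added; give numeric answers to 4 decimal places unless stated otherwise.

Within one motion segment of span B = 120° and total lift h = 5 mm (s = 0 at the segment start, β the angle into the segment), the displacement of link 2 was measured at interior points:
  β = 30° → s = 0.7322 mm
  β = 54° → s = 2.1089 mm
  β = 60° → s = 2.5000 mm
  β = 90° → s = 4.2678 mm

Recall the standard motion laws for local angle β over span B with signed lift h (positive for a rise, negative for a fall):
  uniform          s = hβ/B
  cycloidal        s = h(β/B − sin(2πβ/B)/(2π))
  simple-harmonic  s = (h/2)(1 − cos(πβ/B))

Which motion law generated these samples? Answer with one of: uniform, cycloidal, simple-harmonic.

candidates at β/B = r: uniform s = h·r (linear in β); cycloidal s = h·(r − sin(2πr)/(2π)); simple-harmonic s = (h/2)(1 − cos(πr))
β=30°: printed 0.7322 | uniform 1.2500, cycloidal 0.4542, simple-harmonic 0.7322
β=54°: printed 2.1089 | uniform 2.2500, cycloidal 2.0041, simple-harmonic 2.1089
β=60°: printed 2.5000 | uniform 2.5000, cycloidal 2.5000, simple-harmonic 2.5000
β=90°: printed 4.2678 | uniform 3.7500, cycloidal 4.5458, simple-harmonic 4.2678
only one law matches every sample → simple-harmonic

simple-harmonic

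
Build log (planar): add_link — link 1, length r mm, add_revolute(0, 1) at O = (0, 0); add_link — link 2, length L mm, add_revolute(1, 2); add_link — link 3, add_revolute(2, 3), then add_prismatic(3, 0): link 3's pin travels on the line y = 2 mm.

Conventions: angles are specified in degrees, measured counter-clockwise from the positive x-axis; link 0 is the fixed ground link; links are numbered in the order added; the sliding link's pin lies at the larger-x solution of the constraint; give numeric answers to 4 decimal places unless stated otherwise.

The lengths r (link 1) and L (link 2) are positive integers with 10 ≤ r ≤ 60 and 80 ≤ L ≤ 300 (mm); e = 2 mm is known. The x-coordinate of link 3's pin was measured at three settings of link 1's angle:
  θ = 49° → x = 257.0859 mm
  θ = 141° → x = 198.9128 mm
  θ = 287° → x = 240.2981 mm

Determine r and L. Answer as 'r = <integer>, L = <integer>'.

constraint per measurement: (x − r cos θ)² + (r sin θ − e)² = L²
subtracting the θ₁ and θ₂ equations cancels the r² and L² terms:
r = (x₁² − x₂²) / (2[(x₁cos θ₁ + e sin θ₁) − (x₂cos θ₂ + e sin θ₂)]) = 41.0000 → r = 41
L² = (x₁ − r cos θ₁)² + (r sin θ₁ − e)² = 53823.9785 → L = 232.0000 → L = 232
check at θ₃=287°: x = 240.2981 (printed 240.2981) ✓

r = 41, L = 232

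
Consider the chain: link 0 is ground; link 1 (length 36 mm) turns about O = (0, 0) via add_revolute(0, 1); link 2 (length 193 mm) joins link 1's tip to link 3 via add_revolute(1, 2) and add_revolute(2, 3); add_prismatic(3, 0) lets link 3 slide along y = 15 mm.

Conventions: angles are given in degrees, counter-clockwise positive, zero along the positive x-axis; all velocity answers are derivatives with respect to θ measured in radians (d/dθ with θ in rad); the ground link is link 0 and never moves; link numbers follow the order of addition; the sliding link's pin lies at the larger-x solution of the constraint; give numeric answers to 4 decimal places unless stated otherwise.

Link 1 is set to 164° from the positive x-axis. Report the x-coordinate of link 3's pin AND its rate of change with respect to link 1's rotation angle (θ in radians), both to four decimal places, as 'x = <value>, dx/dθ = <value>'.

geometry: r = 36 mm, L = 193 mm, e = 15 mm
crank pin P = (r cos θ, r sin θ) = (-34.605421, 9.922945)
h = r sin θ − e = 9.922945 − 15 = -5.077055
x = r cos θ + √(L² − h²) = -34.605421 + 192.933210 = 158.327789
dx/dθ = −r sin θ − h·r cos θ/√(L² − h²) (θ in radians; h = -5.077055) = -10.833590

x = 158.3278, dx/dθ = -10.8336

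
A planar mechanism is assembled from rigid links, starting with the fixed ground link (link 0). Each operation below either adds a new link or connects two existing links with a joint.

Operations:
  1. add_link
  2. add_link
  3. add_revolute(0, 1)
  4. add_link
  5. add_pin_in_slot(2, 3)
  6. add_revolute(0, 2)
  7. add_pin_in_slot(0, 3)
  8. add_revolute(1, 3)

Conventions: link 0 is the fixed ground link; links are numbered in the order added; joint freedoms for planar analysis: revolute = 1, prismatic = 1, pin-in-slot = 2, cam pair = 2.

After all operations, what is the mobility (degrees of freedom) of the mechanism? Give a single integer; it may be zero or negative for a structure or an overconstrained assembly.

L=1 J1=0 J2=0
add link → L=2 J1=0 J2=0
add link → L=3 J1=0 J2=0
R@0,1 dof=1 J1 → L=3 J1=1 J2=0
add link → L=4 J1=1 J2=0
PS@2,3 dof=2 J2 → L=4 J1=1 J2=1
R@0,2 dof=1 J1 → L=4 J1=2 J2=1
PS@0,3 dof=2 J2 → L=4 J1=2 J2=2
R@1,3 dof=1 J1 → L=4 J1=3 J2=2
M=3(L−1)−2J1−J2=3·3−2·3−2=1

M = 1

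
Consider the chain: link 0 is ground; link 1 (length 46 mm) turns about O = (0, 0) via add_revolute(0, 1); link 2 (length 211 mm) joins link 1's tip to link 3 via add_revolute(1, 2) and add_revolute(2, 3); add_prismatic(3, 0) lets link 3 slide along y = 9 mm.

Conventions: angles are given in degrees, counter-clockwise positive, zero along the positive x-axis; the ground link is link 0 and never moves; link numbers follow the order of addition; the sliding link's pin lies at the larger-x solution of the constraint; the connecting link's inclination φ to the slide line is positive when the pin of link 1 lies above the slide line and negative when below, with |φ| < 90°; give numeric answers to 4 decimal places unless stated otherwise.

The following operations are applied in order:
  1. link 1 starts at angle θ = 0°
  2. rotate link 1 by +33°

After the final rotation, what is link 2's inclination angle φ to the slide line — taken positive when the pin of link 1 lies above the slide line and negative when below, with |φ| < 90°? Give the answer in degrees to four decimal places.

geometry: r = 46 mm, L = 211 mm, e = 9 mm; θ starts at 0°
rotate link 1 by +33°: θ ← 0° +33° = 33°
h = r sin θ − e = 25.053396 − 9 = 16.053396
sin φ = h / L = 16.053396 / 211 = 0.07608244
φ = arcsin(0.07608244) = 4.363419°

4.3634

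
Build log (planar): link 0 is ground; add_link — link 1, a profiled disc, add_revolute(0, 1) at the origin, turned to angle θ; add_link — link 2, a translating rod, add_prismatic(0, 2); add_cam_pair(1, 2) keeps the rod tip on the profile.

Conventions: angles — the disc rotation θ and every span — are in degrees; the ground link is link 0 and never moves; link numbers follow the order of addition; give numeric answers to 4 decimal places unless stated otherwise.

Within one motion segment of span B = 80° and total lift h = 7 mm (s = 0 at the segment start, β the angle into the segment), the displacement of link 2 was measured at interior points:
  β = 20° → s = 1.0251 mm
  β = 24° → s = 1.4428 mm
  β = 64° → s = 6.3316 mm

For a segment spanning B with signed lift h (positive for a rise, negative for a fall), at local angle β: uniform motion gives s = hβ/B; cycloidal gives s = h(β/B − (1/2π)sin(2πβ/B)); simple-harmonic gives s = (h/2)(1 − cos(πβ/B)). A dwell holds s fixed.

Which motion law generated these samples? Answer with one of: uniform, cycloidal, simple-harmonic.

candidates at β/B = r: uniform s = h·r (linear in β); cycloidal s = h·(r − sin(2πr)/(2π)); simple-harmonic s = (h/2)(1 − cos(πr))
β=20°: printed 1.0251 | uniform 1.7500, cycloidal 0.6359, simple-harmonic 1.0251
β=24°: printed 1.4428 | uniform 2.1000, cycloidal 1.0404, simple-harmonic 1.4428
β=64°: printed 6.3316 | uniform 5.6000, cycloidal 6.6596, simple-harmonic 6.3316
only one law matches every sample → simple-harmonic

simple-harmonic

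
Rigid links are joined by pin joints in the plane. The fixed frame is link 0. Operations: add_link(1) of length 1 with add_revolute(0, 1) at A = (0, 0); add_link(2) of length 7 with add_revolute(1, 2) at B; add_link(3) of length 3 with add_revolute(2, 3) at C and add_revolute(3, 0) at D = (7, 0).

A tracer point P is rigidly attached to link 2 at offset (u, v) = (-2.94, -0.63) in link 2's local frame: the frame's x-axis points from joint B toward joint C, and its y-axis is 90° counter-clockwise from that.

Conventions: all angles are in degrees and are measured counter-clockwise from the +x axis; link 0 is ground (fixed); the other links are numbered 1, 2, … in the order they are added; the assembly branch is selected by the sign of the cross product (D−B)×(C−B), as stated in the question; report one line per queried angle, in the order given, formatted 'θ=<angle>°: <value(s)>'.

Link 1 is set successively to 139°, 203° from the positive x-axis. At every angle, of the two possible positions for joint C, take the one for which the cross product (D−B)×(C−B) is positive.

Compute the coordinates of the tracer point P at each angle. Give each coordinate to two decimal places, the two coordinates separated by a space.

A=(0,0), D=(7.00,0)
θ=139°: B = A + 1.00·(cos139°, sin139°) = (-0.7547, 0.6561)
θ=139°: |BD| = 7.7824
θ=139°: circle(B,7.00) ∩ circle(D,3.00): a=6.4611, h=2.6934
θ=139°:   candidates: C₊=(5.9104,2.7952) cross=20.961; C₋=(5.4563,-2.5724) cross=-20.961
θ=139°:   branch + wants cross > 0 → take C=(5.9104,2.7952) (cross=20.961)
θ=139°: ex = (C−B)/|BC| = (0.9522,0.3056); ey = (-0.3056,0.9522)
θ=139°: P = B + -2.94·ex + -0.63·ey = (-3.3616,-0.8422)
θ=203°: B = A + 1.00·(cos203°, sin203°) = (-0.9205, -0.3907)
θ=203°: |BD| = 7.9301
θ=203°: circle(B,7.00) ∩ circle(D,3.00): a=6.4871, h=2.6301
θ=203°:   candidates: C₊=(5.4291,2.5558) cross=20.857; C₋=(5.6883,-2.6980) cross=-20.857
θ=203°:   branch + wants cross > 0 → take C=(5.4291,2.5558) (cross=20.857)
θ=203°: ex = (C−B)/|BC| = (0.9071,0.4209); ey = (-0.4209,0.9071)
θ=203°: P = B + -2.94·ex + -0.63·ey = (-3.3222,-2.1998)

θ=139°: -3.36 -0.84
θ=203°: -3.32 -2.20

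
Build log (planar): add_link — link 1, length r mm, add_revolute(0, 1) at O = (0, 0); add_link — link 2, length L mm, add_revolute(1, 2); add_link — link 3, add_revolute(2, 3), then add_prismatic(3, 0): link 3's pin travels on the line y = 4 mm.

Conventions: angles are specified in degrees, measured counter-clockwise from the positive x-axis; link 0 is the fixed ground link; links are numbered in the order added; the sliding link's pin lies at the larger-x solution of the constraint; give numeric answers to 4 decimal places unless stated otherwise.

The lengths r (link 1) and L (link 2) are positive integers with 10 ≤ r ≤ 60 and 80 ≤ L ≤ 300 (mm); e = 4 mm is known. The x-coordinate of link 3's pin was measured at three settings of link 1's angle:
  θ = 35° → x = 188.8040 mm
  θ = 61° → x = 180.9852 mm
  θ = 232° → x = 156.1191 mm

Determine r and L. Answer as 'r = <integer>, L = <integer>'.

constraint per measurement: (x − r cos θ)² + (r sin θ − e)² = L²
subtracting the θ₁ and θ₂ equations cancels the r² and L² terms:
r = (x₁² − x₂²) / (2[(x₁cos θ₁ + e sin θ₁) − (x₂cos θ₂ + e sin θ₂)]) = 22.0000 → r = 22
L² = (x₁ − r cos θ₁)² + (r sin θ₁ − e)² = 29240.9969 → L = 171.0000 → L = 171
check at θ₃=232°: x = 156.1191 (printed 156.1191) ✓

r = 22, L = 171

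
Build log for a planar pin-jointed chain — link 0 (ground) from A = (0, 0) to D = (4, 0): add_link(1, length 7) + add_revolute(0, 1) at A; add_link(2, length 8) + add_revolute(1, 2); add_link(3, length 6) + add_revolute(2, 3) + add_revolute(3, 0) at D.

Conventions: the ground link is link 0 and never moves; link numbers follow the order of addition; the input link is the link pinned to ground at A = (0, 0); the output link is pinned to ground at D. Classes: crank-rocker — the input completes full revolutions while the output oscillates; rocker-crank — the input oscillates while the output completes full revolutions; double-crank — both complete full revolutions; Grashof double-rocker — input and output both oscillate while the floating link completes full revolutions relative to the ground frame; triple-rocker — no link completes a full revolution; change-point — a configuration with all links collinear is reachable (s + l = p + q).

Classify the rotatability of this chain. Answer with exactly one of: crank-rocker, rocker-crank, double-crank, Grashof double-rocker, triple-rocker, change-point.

lengths: ground=4, input=7, coupler=8, output=6
sorted: s=4 (shortest), l=8 (longest), p+q=13
s + l = 12 vs p + q = 13
s + l < p + q (Grashof) with shortest = ground link → double-crank

double-crank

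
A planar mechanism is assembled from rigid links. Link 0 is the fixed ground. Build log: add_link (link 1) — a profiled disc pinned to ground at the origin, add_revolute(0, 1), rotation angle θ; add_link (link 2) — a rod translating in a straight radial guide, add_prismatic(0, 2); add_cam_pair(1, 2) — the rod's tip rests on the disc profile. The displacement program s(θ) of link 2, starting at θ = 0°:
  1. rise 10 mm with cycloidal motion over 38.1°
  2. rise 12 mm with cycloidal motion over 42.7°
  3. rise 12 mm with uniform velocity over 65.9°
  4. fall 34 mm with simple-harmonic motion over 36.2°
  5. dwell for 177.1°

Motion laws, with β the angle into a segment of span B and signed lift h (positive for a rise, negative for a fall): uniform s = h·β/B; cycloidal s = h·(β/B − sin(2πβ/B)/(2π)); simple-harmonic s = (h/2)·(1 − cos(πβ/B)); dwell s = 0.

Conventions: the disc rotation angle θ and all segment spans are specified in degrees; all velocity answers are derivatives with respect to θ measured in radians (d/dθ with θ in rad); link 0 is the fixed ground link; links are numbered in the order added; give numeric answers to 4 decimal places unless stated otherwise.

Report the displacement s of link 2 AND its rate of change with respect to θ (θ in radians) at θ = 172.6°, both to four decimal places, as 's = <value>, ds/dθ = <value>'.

seg 1 [0°–38.1°] cycloidal, h=10: full span → s += 10 → s = 10.0000
seg 2 [38.1°–80.8°] cycloidal, h=12: full span → s += 12 → s = 22.0000
seg 3 [80.8°–146.7°] uniform, h=12: full span → s += 12 → s = 34.0000
seg 4 [146.7°–182.9°] simple-harmonic, h=-34: θ=172.6° here. β=25.9, B=36.2. -34/2·(1 − cos(π·0.7155)) = -27.6487 → s = 6.3513
velocity in seg [146.7°–182.9°] (simple-harmonic), θ in radians: β = 25.9° = 0.4520 rad, B = 36.2° = 0.6318 rad; ds/dθ = (πh/(2B)) sin(πβ/B) = (π·(-34)/(2·0.6318)) sin(π·0.7155) = -65.892038 mm/rad

s = 6.3513, ds/dθ = -65.8920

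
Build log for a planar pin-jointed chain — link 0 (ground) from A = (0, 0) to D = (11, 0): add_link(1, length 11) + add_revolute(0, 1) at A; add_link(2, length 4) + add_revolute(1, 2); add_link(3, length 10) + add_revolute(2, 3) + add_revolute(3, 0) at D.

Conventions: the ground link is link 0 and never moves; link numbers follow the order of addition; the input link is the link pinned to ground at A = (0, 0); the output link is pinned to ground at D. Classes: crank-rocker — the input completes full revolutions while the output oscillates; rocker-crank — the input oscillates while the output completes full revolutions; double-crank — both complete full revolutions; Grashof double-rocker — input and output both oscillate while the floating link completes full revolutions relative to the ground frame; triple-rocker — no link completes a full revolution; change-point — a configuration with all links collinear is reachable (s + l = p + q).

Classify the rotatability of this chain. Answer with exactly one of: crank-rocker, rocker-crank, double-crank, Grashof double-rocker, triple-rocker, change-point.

lengths: ground=11, input=11, coupler=4, output=10
sorted: s=4 (shortest), l=11 (longest), p+q=21
s + l = 15 vs p + q = 21
s + l < p + q (Grashof) with shortest = coupler link → Grashof double-rocker

Grashof double-rocker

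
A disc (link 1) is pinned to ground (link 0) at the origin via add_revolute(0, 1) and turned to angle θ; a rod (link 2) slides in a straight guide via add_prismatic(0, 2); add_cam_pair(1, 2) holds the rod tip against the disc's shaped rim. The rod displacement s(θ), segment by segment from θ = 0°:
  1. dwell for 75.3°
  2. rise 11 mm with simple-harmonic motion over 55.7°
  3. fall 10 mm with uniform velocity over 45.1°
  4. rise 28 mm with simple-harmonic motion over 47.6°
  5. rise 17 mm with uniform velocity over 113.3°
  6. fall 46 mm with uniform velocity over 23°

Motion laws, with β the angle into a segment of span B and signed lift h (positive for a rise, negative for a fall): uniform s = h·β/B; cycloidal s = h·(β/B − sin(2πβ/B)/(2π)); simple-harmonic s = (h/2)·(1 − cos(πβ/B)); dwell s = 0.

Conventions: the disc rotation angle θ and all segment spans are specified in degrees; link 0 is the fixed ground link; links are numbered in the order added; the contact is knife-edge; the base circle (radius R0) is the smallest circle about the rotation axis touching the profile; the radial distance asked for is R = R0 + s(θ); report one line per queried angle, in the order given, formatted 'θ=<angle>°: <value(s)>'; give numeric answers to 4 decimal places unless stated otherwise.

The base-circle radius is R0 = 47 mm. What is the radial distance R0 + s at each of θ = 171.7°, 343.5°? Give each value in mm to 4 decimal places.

segment 1 (0° to 75.3°, dwell): s unchanged at 0.0000
segment 2 (75.3° to 131°, simple-harmonic, h = 11) is passed completely: s = 0.0000 + (11) = 11.0000
θ = 171.7° falls in segment 3 (131° to 176.1°, uniform, h = -10): β = 171.7 − 131 = 40.7°, B = 45.1°; Δs = -10·40.7/45.1 = -9.0244; s = 11.0000 − 9.0244 = 1.9756
segment 3 (131° to 176.1°, uniform, h = -10) is passed completely: s = 11.0000 + (-10) = 1.0000
segment 4 (176.1° to 223.7°, simple-harmonic, h = 28) is passed completely: s = 1.0000 + (28) = 29.0000
segment 5 (223.7° to 337°, uniform, h = 17) is passed completely: s = 29.0000 + (17) = 46.0000
θ = 343.5° falls in segment 6 (337° to 360°, uniform, h = -46): β = 343.5 − 337 = 6.5°, B = 23°; Δs = -46·6.5/23 = -13.0000; s = 46.0000 − 13.0000 = 33.0000
θ=171.7°: R = R0 + s = 47 + 1.9756 = 48.9756
θ=343.5°: R = R0 + s = 47 + 33.0000 = 80.0000

θ=171.7°: 48.9756
θ=343.5°: 80.0000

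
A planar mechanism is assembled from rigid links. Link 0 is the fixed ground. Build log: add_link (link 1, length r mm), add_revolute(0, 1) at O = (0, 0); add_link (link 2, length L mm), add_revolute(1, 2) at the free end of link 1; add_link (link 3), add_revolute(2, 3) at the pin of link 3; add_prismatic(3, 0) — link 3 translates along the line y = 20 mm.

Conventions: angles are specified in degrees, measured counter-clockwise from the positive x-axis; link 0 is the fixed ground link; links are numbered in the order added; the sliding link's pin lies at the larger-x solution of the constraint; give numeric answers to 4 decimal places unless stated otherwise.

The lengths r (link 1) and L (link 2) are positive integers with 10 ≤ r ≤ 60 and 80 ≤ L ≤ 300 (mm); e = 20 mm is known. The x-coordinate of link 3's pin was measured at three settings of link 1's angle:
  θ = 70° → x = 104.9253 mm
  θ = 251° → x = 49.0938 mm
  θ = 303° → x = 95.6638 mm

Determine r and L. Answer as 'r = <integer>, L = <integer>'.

constraint per measurement: (x − r cos θ)² + (r sin θ − e)² = L²
subtracting the θ₁ and θ₂ equations cancels the r² and L² terms:
r = (x₁² − x₂²) / (2[(x₁cos θ₁ + e sin θ₁) − (x₂cos θ₂ + e sin θ₂)]) = 48.0000 → r = 48
L² = (x₁ − r cos θ₁)² + (r sin θ₁ − e)² = 8463.9984 → L = 92.0000 → L = 92
check at θ₃=303°: x = 95.6638 (printed 95.6638) ✓

r = 48, L = 92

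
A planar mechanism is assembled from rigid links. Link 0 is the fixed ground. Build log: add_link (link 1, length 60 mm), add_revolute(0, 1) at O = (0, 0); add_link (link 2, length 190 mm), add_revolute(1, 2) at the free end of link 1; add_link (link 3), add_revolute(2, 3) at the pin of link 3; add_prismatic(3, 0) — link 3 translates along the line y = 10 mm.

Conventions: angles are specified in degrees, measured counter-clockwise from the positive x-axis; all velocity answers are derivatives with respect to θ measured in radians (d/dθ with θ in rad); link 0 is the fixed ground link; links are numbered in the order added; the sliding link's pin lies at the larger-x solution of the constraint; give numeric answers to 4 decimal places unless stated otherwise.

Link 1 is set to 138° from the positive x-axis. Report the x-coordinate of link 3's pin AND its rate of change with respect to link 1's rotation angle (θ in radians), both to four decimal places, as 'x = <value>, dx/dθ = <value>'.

geometry: r = 60 mm, L = 190 mm, e = 10 mm
crank pin P = (r cos θ, r sin θ) = (-44.588690, 40.147836)
h = r sin θ − e = 40.147836 − 10 = 30.147836
x = r cos θ + √(L² − h²) = -44.588690 + 187.592932 = 143.004242
dx/dθ = −r sin θ − h·r cos θ/√(L² − h²) (θ in radians; h = 30.147836) = -32.982041

x = 143.0042, dx/dθ = -32.9820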